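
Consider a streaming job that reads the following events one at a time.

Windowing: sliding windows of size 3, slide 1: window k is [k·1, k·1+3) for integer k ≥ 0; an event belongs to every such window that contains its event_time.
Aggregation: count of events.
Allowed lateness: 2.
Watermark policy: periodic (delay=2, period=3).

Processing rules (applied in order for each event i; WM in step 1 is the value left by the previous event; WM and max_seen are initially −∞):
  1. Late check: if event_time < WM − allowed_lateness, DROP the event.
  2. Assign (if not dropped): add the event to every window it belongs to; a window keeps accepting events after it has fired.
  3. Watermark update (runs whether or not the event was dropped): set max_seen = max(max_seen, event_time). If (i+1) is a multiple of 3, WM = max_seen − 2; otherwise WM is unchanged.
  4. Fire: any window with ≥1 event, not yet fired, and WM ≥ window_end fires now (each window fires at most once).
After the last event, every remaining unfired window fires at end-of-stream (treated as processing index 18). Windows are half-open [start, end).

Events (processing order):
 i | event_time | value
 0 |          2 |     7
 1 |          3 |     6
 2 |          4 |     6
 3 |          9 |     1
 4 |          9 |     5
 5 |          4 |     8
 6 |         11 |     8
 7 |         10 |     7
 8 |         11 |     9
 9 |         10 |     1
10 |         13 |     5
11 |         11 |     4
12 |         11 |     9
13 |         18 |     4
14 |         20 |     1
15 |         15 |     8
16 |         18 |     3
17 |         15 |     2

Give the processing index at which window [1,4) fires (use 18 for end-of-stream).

i=0 t=2 v=7: → [2,5),[1,4),[0,3); WM=−∞
i=1 t=3 v=6: → [3,6),[2,5),[1,4); WM=−∞
i=2 t=4 v=6: → [4,7),[3,6),[2,5); WM=2
i=3 t=9 v=1: → [9,12),[8,11),[7,10); WM=2
i=4 t=9 v=5: → [9,12),[8,11),[7,10); WM=2
i=5 t=4 v=8: → [4,7),[3,6),[2,5); WM=7; [0,3) fires=1 [1,4) fires=2 [2,5) fires=4 [3,6) fires=3 [4,7) fires=2
i=6 t=11 v=8: → [11,14),[10,13),[9,12); WM=7
i=7 t=10 v=7: → [10,13),[9,12),[8,11); WM=7
i=8 t=11 v=9: → [11,14),[10,13),[9,12); WM=9
i=9 t=10 v=1: → [10,13),[9,12),[8,11); WM=9
i=10 t=13 v=5: → [13,16),[12,15),[11,14); WM=9
i=11 t=11 v=4: → [11,14),[10,13),[9,12); WM=11; [7,10) fires=2 [8,11) fires=4
i=12 t=11 v=9: → [11,14),[10,13),[9,12); WM=11
i=13 t=18 v=4: → [18,21),[17,20),[16,19); WM=11
i=14 t=20 v=1: → [20,23),[19,22),[18,21); WM=18; [9,12) fires=8 [10,13) fires=6 [11,14) fires=5 [12,15) fires=1 [13,16) fires=1
i=15 t=15 v=8: DROP (t<18-2); WM=18
i=16 t=18 v=3: → [18,21),[17,20),[16,19); WM=18
i=17 t=15 v=2: DROP (t<18-2); WM=18

5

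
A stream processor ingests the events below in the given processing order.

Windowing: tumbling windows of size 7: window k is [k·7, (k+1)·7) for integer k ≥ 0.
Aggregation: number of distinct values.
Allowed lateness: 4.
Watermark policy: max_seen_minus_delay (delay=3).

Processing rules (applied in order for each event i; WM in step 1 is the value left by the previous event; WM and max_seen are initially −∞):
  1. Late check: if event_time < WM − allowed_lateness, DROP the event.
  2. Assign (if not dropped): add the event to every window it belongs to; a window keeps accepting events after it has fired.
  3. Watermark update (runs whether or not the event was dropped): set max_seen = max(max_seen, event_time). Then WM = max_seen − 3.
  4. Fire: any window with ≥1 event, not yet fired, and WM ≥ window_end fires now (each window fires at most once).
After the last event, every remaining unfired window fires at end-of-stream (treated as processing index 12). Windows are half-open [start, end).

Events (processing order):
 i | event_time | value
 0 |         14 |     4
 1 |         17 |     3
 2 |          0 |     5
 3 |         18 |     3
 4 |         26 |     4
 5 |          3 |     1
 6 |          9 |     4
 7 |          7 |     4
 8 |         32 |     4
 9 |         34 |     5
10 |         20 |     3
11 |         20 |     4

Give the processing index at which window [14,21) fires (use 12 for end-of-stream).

i=0 t=14 v=4: → [14,21); WM=11
i=1 t=17 v=3: → [14,21); WM=14
i=2 t=0 v=5: DROP (t<14-4); WM=14
i=3 t=18 v=3: → [14,21); WM=15
i=4 t=26 v=4: → [21,28); WM=23; [14,21) fires=2
i=5 t=3 v=1: DROP (t<23-4); WM=23
i=6 t=9 v=4: DROP (t<23-4); WM=23
i=7 t=7 v=4: DROP (t<23-4); WM=23
i=8 t=32 v=4: → [28,35); WM=29; [21,28) fires=1
i=9 t=34 v=5: → [28,35); WM=31
i=10 t=20 v=3: DROP (t<31-4); WM=31
i=11 t=20 v=4: DROP (t<31-4); WM=31

4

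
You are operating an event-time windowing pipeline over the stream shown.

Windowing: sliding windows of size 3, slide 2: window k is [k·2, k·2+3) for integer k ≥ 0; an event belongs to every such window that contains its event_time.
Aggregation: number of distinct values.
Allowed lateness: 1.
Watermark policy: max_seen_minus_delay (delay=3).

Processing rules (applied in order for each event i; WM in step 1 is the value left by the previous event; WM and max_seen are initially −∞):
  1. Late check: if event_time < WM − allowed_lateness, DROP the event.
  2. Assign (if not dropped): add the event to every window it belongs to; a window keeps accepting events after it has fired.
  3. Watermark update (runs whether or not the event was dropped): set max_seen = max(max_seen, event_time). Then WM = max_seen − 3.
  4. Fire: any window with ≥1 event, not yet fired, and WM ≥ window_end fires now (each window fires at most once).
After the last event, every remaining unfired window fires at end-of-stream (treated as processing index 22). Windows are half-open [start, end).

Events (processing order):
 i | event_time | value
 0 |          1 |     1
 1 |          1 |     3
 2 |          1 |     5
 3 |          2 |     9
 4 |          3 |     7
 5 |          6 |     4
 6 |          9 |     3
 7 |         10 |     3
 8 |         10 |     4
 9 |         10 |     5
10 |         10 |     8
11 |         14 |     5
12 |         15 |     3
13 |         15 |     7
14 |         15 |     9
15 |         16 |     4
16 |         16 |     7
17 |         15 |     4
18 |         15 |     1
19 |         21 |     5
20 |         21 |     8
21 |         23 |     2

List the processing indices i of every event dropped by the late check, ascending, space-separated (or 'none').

none

i=0 t=1 v=1: → [0,3); WM=-2
i=1 t=1 v=3: → [0,3); WM=-2
i=2 t=1 v=5: → [0,3); WM=-2
i=3 t=2 v=9: → [2,5),[0,3); WM=-1
i=4 t=3 v=7: → [2,5); WM=0
i=5 t=6 v=4: → [6,9),[4,7); WM=3; [0,3) fires=4
i=6 t=9 v=3: → [8,11); WM=6; [2,5) fires=2
i=7 t=10 v=3: → [10,13),[8,11); WM=7; [4,7) fires=1
i=8 t=10 v=4: → [10,13),[8,11); WM=7
i=9 t=10 v=5: → [10,13),[8,11); WM=7
i=10 t=10 v=8: → [10,13),[8,11); WM=7
i=11 t=14 v=5: → [14,17),[12,15); WM=11; [6,9) fires=1 [8,11) fires=4
i=12 t=15 v=3: → [14,17); WM=12
i=13 t=15 v=7: → [14,17); WM=12
i=14 t=15 v=9: → [14,17); WM=12
i=15 t=16 v=4: → [16,19),[14,17); WM=13; [10,13) fires=4
i=16 t=16 v=7: → [16,19),[14,17); WM=13
i=17 t=15 v=4: → [14,17); WM=13
i=18 t=15 v=1: → [14,17); WM=13
i=19 t=21 v=5: → [20,23); WM=18; [12,15) fires=1 [14,17) fires=6
i=20 t=21 v=8: → [20,23); WM=18
i=21 t=23 v=2: → [22,25); WM=20; [16,19) fires=2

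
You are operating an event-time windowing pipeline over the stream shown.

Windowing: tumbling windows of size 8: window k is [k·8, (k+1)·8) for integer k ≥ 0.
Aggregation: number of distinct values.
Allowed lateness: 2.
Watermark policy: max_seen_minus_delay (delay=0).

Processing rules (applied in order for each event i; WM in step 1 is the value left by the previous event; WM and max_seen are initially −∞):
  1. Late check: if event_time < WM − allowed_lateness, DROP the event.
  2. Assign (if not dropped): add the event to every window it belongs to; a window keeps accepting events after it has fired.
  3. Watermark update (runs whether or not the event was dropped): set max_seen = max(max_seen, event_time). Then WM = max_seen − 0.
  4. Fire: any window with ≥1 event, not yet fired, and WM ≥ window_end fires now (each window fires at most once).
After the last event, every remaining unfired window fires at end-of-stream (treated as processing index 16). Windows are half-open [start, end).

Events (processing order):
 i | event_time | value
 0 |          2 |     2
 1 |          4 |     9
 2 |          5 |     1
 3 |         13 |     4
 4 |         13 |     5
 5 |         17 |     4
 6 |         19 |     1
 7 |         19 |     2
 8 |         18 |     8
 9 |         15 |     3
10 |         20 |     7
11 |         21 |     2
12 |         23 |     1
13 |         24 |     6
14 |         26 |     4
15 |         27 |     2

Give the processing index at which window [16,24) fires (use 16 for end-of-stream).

13

i=0 t=2 v=2: → [0,8); WM=2
i=1 t=4 v=9: → [0,8); WM=4
i=2 t=5 v=1: → [0,8); WM=5
i=3 t=13 v=4: → [8,16); WM=13; [0,8) fires=3
i=4 t=13 v=5: → [8,16); WM=13
i=5 t=17 v=4: → [16,24); WM=17; [8,16) fires=2
i=6 t=19 v=1: → [16,24); WM=19
i=7 t=19 v=2: → [16,24); WM=19
i=8 t=18 v=8: → [16,24); WM=19
i=9 t=15 v=3: DROP (t<19-2); WM=19
i=10 t=20 v=7: → [16,24); WM=20
i=11 t=21 v=2: → [16,24); WM=21
i=12 t=23 v=1: → [16,24); WM=23
i=13 t=24 v=6: → [24,32); WM=24; [16,24) fires=5
i=14 t=26 v=4: → [24,32); WM=26
i=15 t=27 v=2: → [24,32); WM=27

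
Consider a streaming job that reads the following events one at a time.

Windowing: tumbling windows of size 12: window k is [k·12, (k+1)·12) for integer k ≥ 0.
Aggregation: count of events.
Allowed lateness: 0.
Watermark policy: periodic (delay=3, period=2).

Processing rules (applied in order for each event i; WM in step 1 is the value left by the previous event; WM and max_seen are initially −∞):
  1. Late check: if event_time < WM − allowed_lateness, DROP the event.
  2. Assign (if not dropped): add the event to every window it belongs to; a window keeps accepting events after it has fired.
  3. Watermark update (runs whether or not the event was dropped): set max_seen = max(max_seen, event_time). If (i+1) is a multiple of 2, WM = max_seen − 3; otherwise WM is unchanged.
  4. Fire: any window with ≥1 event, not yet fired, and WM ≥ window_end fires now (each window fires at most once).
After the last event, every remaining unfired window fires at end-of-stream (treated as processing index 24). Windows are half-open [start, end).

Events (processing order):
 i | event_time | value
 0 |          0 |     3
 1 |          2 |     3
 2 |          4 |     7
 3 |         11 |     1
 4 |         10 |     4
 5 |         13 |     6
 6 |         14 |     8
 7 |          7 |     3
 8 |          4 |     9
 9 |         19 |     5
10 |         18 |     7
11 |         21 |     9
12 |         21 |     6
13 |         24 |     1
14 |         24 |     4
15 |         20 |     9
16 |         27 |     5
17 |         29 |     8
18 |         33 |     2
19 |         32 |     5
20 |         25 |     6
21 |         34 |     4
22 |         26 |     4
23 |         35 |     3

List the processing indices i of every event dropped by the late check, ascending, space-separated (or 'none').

i=0 t=0 v=3: → [0,12); WM=−∞
i=1 t=2 v=3: → [0,12); WM=-1
i=2 t=4 v=7: → [0,12); WM=-1
i=3 t=11 v=1: → [0,12); WM=8
i=4 t=10 v=4: → [0,12); WM=8
i=5 t=13 v=6: → [12,24); WM=10
i=6 t=14 v=8: → [12,24); WM=10
i=7 t=7 v=3: DROP (t<10-0); WM=11
i=8 t=4 v=9: DROP (t<11-0); WM=11
i=9 t=19 v=5: → [12,24); WM=16; [0,12) fires=5
i=10 t=18 v=7: → [12,24); WM=16
i=11 t=21 v=9: → [12,24); WM=18
i=12 t=21 v=6: → [12,24); WM=18
i=13 t=24 v=1: → [24,36); WM=21
i=14 t=24 v=4: → [24,36); WM=21
i=15 t=20 v=9: DROP (t<21-0); WM=21
i=16 t=27 v=5: → [24,36); WM=21
i=17 t=29 v=8: → [24,36); WM=26; [12,24) fires=6
i=18 t=33 v=2: → [24,36); WM=26
i=19 t=32 v=5: → [24,36); WM=30
i=20 t=25 v=6: DROP (t<30-0); WM=30
i=21 t=34 v=4: → [24,36); WM=31
i=22 t=26 v=4: DROP (t<31-0); WM=31
i=23 t=35 v=3: → [24,36); WM=32

7 8 15 20 22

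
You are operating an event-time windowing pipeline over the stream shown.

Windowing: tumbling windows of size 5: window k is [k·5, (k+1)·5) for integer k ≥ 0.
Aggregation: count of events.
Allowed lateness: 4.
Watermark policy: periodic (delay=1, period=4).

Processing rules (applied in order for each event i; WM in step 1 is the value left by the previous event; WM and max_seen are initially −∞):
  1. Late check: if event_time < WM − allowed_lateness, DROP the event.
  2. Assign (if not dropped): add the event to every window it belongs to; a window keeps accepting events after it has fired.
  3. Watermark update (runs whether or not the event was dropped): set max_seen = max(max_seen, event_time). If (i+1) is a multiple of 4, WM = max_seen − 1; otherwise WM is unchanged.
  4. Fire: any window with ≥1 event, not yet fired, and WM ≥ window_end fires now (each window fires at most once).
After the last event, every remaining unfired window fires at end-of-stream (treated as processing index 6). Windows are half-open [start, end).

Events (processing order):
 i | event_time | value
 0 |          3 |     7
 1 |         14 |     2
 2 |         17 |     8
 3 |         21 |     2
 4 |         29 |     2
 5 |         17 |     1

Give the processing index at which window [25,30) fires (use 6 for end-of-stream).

6

i=0 t=3 v=7: → [0,5); WM=−∞
i=1 t=14 v=2: → [10,15); WM=−∞
i=2 t=17 v=8: → [15,20); WM=−∞
i=3 t=21 v=2: → [20,25); WM=20; [0,5) fires=1 [10,15) fires=1 [15,20) fires=1
i=4 t=29 v=2: → [25,30); WM=20
i=5 t=17 v=1: → [15,20); WM=20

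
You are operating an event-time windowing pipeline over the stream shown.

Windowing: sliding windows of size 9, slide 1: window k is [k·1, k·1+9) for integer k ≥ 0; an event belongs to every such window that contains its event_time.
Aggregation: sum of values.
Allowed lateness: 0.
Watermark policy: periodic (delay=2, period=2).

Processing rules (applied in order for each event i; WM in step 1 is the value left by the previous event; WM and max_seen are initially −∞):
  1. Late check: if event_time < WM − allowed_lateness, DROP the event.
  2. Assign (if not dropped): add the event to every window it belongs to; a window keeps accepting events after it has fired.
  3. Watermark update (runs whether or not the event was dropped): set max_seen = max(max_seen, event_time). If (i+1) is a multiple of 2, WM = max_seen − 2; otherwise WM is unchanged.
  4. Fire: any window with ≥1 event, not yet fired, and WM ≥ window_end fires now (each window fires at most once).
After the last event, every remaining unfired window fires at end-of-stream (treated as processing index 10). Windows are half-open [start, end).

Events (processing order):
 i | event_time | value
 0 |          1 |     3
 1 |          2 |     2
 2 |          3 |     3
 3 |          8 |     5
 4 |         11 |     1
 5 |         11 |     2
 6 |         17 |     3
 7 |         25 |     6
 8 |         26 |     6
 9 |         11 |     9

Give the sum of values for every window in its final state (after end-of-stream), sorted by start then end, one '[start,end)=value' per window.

i=0 t=1 v=3: → [1,10),[0,9); WM=−∞
i=1 t=2 v=2: → [2,11),[1,10),[0,9); WM=0
i=2 t=3 v=3: → [3,12),[2,11),[1,10),[0,9); WM=0
i=3 t=8 v=5: → [8,17),[7,16),[6,15),[5,14),[4,13),[3,12),[2,11),[1,10),[0,9); WM=6
i=4 t=11 v=1: → [11,20),[10,19),[9,18),[8,17),[7,16),[6,15),[5,14),[4,13),[3,12); WM=6
i=5 t=11 v=2: → [11,20),[10,19),[9,18),[8,17),[7,16),[6,15),[5,14),[4,13),[3,12); WM=9; [0,9) fires=13
i=6 t=17 v=3: → [17,26),[16,25),[15,24),[14,23),[13,22),[12,21),[11,20),[10,19),[9,18); WM=9
i=7 t=25 v=6: → [25,34),[24,33),[23,32),[22,31),[21,30),[20,29),[19,28),[18,27),[17,26); WM=23; [1,10) fires=13 [2,11) fires=10 [3,12) fires=11 [4,13) fires=8 [5,14) fires=8 [6,15) fires=8 [7,16) fires=8 [8,17) fires=8 [9,18) fires=6 [10,19) fires=6 [11,20) fires=6 [12,21) fires=3 [13,22) fires=3 [14,23) fires=3
i=8 t=26 v=6: → [26,35),[25,34),[24,33),[23,32),[22,31),[21,30),[20,29),[19,28),[18,27); WM=23
i=9 t=11 v=9: DROP (t<23-0); WM=24; [15,24) fires=3

[0,9)=13 [1,10)=13 [2,11)=10 [3,12)=11 [4,13)=8 [5,14)=8 [6,15)=8 [7,16)=8 [8,17)=8 [9,18)=6 [10,19)=6 [11,20)=6 [12,21)=3 [13,22)=3 [14,23)=3 [15,24)=3 [16,25)=3 [17,26)=9 [18,27)=12 [19,28)=12 [20,29)=12 [21,30)=12 [22,31)=12 [23,32)=12 [24,33)=12 [25,34)=12 [26,35)=6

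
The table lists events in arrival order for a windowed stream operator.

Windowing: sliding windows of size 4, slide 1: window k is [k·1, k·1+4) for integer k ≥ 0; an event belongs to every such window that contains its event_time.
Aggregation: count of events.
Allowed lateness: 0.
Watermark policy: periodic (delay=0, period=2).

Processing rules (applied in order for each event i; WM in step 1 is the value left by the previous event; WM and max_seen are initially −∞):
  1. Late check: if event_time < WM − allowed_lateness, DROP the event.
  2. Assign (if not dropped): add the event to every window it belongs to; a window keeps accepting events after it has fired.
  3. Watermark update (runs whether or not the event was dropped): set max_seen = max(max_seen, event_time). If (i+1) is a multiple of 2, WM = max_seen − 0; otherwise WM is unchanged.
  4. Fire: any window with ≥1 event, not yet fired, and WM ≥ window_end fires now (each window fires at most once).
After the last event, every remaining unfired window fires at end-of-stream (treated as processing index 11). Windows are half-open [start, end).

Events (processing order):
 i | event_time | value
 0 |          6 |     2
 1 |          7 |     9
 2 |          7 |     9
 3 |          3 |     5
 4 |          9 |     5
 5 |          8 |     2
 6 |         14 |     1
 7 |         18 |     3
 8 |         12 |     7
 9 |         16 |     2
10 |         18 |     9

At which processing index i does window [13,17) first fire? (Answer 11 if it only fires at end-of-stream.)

7

i=0 t=6 v=2: → [6,10),[5,9),[4,8),[3,7); WM=−∞
i=1 t=7 v=9: → [7,11),[6,10),[5,9),[4,8); WM=7; [3,7) fires=1
i=2 t=7 v=9: → [7,11),[6,10),[5,9),[4,8); WM=7
i=3 t=3 v=5: DROP (t<7-0); WM=7
i=4 t=9 v=5: → [9,13),[8,12),[7,11),[6,10); WM=7
i=5 t=8 v=2: → [8,12),[7,11),[6,10),[5,9); WM=9; [4,8) fires=3 [5,9) fires=4
i=6 t=14 v=1: → [14,18),[13,17),[12,16),[11,15); WM=9
i=7 t=18 v=3: → [18,22),[17,21),[16,20),[15,19); WM=18; [6,10) fires=5 [7,11) fires=4 [8,12) fires=2 [9,13) fires=1 [11,15) fires=1 [12,16) fires=1 [13,17) fires=1 [14,18) fires=1
i=8 t=12 v=7: DROP (t<18-0); WM=18
i=9 t=16 v=2: DROP (t<18-0); WM=18
i=10 t=18 v=9: → [18,22),[17,21),[16,20),[15,19); WM=18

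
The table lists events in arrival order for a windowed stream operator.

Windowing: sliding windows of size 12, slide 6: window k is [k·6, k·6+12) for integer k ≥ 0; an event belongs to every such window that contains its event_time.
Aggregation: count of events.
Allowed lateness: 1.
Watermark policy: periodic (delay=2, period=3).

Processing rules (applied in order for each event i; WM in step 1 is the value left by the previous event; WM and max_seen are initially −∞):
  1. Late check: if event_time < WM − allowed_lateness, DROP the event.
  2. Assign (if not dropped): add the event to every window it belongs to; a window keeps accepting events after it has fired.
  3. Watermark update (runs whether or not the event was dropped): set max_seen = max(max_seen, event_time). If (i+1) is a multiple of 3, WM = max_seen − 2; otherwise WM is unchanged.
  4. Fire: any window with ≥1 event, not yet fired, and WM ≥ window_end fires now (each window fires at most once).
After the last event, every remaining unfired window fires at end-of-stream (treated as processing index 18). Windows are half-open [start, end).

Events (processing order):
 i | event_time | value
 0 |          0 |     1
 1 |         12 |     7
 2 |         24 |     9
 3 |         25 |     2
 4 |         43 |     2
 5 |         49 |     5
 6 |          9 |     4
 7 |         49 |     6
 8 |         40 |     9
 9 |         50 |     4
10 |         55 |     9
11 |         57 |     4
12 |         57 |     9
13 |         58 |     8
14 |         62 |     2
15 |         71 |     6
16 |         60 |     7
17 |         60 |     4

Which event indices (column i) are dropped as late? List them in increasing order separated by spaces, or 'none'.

6 8

i=0 t=0 v=1: → [0,12); WM=−∞
i=1 t=12 v=7: → [12,24),[6,18); WM=−∞
i=2 t=24 v=9: → [24,36),[18,30); WM=22; [0,12) fires=1 [6,18) fires=1
i=3 t=25 v=2: → [24,36),[18,30); WM=22
i=4 t=43 v=2: → [42,54),[36,48); WM=22
i=5 t=49 v=5: → [48,60),[42,54); WM=47; [12,24) fires=1 [18,30) fires=2 [24,36) fires=2
i=6 t=9 v=4: DROP (t<47-1); WM=47
i=7 t=49 v=6: → [48,60),[42,54); WM=47
i=8 t=40 v=9: DROP (t<47-1); WM=47
i=9 t=50 v=4: → [48,60),[42,54); WM=47
i=10 t=55 v=9: → [54,66),[48,60); WM=47
i=11 t=57 v=4: → [54,66),[48,60); WM=55; [36,48) fires=1 [42,54) fires=4
i=12 t=57 v=9: → [54,66),[48,60); WM=55
i=13 t=58 v=8: → [54,66),[48,60); WM=55
i=14 t=62 v=2: → [60,72),[54,66); WM=60; [48,60) fires=7
i=15 t=71 v=6: → [66,78),[60,72); WM=60
i=16 t=60 v=7: → [60,72),[54,66); WM=60
i=17 t=60 v=4: → [60,72),[54,66); WM=69; [54,66) fires=7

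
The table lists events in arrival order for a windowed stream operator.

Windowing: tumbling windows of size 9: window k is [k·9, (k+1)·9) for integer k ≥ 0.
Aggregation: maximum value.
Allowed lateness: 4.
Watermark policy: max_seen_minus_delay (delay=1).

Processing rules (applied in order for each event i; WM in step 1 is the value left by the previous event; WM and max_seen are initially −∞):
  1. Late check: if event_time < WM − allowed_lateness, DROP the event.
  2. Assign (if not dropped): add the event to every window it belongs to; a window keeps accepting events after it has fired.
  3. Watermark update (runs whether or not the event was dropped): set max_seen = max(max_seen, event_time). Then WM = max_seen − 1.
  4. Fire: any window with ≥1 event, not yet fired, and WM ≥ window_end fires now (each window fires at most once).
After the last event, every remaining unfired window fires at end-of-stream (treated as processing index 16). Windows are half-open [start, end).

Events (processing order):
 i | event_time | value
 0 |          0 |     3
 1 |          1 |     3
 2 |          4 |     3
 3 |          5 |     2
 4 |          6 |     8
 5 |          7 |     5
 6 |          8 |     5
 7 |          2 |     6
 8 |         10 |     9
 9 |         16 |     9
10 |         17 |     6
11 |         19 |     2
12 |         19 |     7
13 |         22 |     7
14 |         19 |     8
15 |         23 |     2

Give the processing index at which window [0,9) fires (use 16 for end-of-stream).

i=0 t=0 v=3: → [0,9); WM=-1
i=1 t=1 v=3: → [0,9); WM=0
i=2 t=4 v=3: → [0,9); WM=3
i=3 t=5 v=2: → [0,9); WM=4
i=4 t=6 v=8: → [0,9); WM=5
i=5 t=7 v=5: → [0,9); WM=6
i=6 t=8 v=5: → [0,9); WM=7
i=7 t=2 v=6: DROP (t<7-4); WM=7
i=8 t=10 v=9: → [9,18); WM=9; [0,9) fires=8
i=9 t=16 v=9: → [9,18); WM=15
i=10 t=17 v=6: → [9,18); WM=16
i=11 t=19 v=2: → [18,27); WM=18; [9,18) fires=9
i=12 t=19 v=7: → [18,27); WM=18
i=13 t=22 v=7: → [18,27); WM=21
i=14 t=19 v=8: → [18,27); WM=21
i=15 t=23 v=2: → [18,27); WM=22

8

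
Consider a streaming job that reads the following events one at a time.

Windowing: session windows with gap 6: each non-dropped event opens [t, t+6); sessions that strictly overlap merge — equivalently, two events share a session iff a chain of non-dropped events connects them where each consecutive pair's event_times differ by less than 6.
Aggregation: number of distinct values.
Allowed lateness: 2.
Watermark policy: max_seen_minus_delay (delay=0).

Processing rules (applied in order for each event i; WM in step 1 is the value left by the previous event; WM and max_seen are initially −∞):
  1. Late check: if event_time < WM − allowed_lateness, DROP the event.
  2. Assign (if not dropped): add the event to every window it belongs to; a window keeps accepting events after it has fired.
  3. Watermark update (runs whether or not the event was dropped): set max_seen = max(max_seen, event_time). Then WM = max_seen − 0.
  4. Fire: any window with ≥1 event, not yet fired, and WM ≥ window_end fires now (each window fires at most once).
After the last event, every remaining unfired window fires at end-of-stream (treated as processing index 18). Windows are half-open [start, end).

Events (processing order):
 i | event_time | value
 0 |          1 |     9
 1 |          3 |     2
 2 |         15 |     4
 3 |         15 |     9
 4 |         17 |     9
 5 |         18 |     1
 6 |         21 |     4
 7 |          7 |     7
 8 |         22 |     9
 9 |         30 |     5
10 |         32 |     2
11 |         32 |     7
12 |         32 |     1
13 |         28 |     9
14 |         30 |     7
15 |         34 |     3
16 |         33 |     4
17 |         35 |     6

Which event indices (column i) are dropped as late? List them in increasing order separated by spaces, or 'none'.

i=0 t=1 v=9: → [1,7); WM=1
i=1 t=3 v=2: → [1,9); WM=3
i=2 t=15 v=4: → [15,21); WM=15
i=3 t=15 v=9: → [15,21); WM=15
i=4 t=17 v=9: → [15,23); WM=17
i=5 t=18 v=1: → [15,24); WM=18
i=6 t=21 v=4: → [15,27); WM=21
i=7 t=7 v=7: DROP (t<21-2); WM=21
i=8 t=22 v=9: → [15,28); WM=22
i=9 t=30 v=5: → [30,36); WM=30
i=10 t=32 v=2: → [30,38); WM=32
i=11 t=32 v=7: → [30,38); WM=32
i=12 t=32 v=1: → [30,38); WM=32
i=13 t=28 v=9: DROP (t<32-2); WM=32
i=14 t=30 v=7: → [30,38); WM=32
i=15 t=34 v=3: → [30,40); WM=34
i=16 t=33 v=4: → [30,40); WM=34
i=17 t=35 v=6: → [30,41); WM=35

7 13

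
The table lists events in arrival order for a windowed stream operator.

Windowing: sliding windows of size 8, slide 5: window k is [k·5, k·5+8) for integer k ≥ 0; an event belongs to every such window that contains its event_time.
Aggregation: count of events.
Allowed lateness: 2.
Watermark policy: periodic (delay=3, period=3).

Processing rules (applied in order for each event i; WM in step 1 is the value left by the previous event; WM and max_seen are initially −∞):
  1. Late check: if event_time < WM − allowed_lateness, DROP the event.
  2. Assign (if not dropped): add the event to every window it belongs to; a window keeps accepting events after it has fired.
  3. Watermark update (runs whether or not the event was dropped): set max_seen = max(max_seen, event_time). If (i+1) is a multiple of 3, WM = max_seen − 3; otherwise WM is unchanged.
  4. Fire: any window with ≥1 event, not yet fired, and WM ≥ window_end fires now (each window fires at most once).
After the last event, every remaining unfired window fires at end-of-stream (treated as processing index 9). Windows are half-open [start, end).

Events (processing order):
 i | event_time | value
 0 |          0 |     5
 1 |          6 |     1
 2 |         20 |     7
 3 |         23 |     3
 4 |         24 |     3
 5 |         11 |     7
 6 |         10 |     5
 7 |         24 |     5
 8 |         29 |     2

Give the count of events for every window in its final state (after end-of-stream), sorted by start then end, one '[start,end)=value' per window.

[0,8)=2 [5,13)=1 [15,23)=1 [20,28)=4 [25,33)=1

i=0 t=0 v=5: → [0,8); WM=−∞
i=1 t=6 v=1: → [5,13),[0,8); WM=−∞
i=2 t=20 v=7: → [20,28),[15,23); WM=17; [0,8) fires=2 [5,13) fires=1
i=3 t=23 v=3: → [20,28); WM=17
i=4 t=24 v=3: → [20,28); WM=17
i=5 t=11 v=7: DROP (t<17-2); WM=21
i=6 t=10 v=5: DROP (t<21-2); WM=21
i=7 t=24 v=5: → [20,28); WM=21
i=8 t=29 v=2: → [25,33); WM=26; [15,23) fires=1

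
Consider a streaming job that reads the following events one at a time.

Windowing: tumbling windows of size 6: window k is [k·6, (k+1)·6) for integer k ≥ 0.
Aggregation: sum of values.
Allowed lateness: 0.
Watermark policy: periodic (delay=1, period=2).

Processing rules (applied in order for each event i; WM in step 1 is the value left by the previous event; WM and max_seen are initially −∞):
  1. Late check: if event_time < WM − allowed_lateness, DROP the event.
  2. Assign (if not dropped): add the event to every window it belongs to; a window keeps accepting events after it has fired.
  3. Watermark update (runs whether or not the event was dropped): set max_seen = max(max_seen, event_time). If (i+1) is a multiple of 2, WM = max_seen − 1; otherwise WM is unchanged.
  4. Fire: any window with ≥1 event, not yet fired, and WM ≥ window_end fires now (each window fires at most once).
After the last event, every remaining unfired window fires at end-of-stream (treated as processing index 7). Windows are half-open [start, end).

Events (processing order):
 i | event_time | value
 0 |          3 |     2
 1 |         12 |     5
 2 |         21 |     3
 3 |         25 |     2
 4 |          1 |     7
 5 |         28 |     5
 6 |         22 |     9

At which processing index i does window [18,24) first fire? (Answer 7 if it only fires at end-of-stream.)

3

i=0 t=3 v=2: → [0,6); WM=−∞
i=1 t=12 v=5: → [12,18); WM=11; [0,6) fires=2
i=2 t=21 v=3: → [18,24); WM=11
i=3 t=25 v=2: → [24,30); WM=24; [12,18) fires=5 [18,24) fires=3
i=4 t=1 v=7: DROP (t<24-0); WM=24
i=5 t=28 v=5: → [24,30); WM=27
i=6 t=22 v=9: DROP (t<27-0); WM=27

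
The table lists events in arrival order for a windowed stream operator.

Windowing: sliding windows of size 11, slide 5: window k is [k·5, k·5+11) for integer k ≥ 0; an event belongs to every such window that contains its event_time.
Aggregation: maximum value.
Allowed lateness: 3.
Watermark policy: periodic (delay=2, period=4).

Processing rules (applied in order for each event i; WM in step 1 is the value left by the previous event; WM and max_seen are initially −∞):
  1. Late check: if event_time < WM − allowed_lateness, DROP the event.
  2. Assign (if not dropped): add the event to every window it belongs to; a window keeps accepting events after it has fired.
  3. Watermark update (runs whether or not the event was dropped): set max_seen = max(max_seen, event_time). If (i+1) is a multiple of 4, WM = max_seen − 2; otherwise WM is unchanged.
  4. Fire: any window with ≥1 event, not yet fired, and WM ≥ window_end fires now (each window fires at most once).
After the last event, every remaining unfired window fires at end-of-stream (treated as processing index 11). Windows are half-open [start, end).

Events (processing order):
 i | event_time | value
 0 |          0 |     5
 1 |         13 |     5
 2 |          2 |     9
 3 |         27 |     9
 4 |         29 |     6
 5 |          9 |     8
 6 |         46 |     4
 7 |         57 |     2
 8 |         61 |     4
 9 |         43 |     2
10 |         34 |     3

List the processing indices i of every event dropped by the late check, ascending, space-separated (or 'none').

5 9 10

i=0 t=0 v=5: → [0,11); WM=−∞
i=1 t=13 v=5: → [10,21),[5,16); WM=−∞
i=2 t=2 v=9: → [0,11); WM=−∞
i=3 t=27 v=9: → [25,36),[20,31); WM=25; [0,11) fires=9 [5,16) fires=5 [10,21) fires=5
i=4 t=29 v=6: → [25,36),[20,31); WM=25
i=5 t=9 v=8: DROP (t<25-3); WM=25
i=6 t=46 v=4: → [45,56),[40,51); WM=25
i=7 t=57 v=2: → [55,66),[50,61); WM=55; [20,31) fires=9 [25,36) fires=9 [40,51) fires=4
i=8 t=61 v=4: → [60,71),[55,66); WM=55
i=9 t=43 v=2: DROP (t<55-3); WM=55
i=10 t=34 v=3: DROP (t<55-3); WM=55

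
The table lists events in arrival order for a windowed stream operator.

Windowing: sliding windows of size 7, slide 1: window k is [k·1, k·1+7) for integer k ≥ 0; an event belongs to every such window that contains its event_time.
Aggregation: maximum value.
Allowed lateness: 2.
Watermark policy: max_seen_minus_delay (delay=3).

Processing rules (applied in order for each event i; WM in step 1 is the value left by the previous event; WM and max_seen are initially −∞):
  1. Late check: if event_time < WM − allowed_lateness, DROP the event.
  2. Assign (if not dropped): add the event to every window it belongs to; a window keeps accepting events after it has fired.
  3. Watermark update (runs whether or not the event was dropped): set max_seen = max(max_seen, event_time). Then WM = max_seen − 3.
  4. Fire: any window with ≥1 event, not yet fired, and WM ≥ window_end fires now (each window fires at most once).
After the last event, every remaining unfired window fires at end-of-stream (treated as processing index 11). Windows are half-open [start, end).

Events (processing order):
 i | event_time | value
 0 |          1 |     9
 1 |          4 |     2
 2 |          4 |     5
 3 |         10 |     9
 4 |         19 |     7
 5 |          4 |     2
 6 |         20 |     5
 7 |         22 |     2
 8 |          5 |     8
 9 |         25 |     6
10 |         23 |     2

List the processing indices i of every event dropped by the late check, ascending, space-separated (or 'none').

i=0 t=1 v=9: → [1,8),[0,7); WM=-2
i=1 t=4 v=2: → [4,11),[3,10),[2,9),[1,8),[0,7); WM=1
i=2 t=4 v=5: → [4,11),[3,10),[2,9),[1,8),[0,7); WM=1
i=3 t=10 v=9: → [10,17),[9,16),[8,15),[7,14),[6,13),[5,12),[4,11); WM=7; [0,7) fires=9
i=4 t=19 v=7: → [19,26),[18,25),[17,24),[16,23),[15,22),[14,21),[13,20); WM=16; [1,8) fires=9 [2,9) fires=5 [3,10) fires=5 [4,11) fires=9 [5,12) fires=9 [6,13) fires=9 [7,14) fires=9 [8,15) fires=9 [9,16) fires=9
i=5 t=4 v=2: DROP (t<16-2); WM=16
i=6 t=20 v=5: → [20,27),[19,26),[18,25),[17,24),[16,23),[15,22),[14,21); WM=17; [10,17) fires=9
i=7 t=22 v=2: → [22,29),[21,28),[20,27),[19,26),[18,25),[17,24),[16,23); WM=19
i=8 t=5 v=8: DROP (t<19-2); WM=19
i=9 t=25 v=6: → [25,32),[24,31),[23,30),[22,29),[21,28),[20,27),[19,26); WM=22; [13,20) fires=7 [14,21) fires=7 [15,22) fires=7
i=10 t=23 v=2: → [23,30),[22,29),[21,28),[20,27),[19,26),[18,25),[17,24); WM=22

5 8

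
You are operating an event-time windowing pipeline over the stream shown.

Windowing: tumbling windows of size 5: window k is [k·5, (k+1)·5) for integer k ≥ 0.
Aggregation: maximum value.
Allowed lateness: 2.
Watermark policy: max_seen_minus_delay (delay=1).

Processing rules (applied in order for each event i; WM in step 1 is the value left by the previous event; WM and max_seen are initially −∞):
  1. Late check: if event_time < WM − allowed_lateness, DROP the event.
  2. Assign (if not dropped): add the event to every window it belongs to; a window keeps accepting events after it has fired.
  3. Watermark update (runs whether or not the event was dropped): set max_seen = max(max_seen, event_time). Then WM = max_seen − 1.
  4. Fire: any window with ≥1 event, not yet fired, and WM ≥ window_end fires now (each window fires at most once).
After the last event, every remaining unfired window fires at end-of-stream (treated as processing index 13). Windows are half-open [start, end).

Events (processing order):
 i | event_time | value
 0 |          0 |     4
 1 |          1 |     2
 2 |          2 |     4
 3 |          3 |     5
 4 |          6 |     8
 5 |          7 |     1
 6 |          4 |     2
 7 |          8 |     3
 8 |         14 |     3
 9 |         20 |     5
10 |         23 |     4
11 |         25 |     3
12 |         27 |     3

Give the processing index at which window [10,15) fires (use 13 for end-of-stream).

i=0 t=0 v=4: → [0,5); WM=-1
i=1 t=1 v=2: → [0,5); WM=0
i=2 t=2 v=4: → [0,5); WM=1
i=3 t=3 v=5: → [0,5); WM=2
i=4 t=6 v=8: → [5,10); WM=5; [0,5) fires=5
i=5 t=7 v=1: → [5,10); WM=6
i=6 t=4 v=2: → [0,5); WM=6
i=7 t=8 v=3: → [5,10); WM=7
i=8 t=14 v=3: → [10,15); WM=13; [5,10) fires=8
i=9 t=20 v=5: → [20,25); WM=19; [10,15) fires=3
i=10 t=23 v=4: → [20,25); WM=22
i=11 t=25 v=3: → [25,30); WM=24
i=12 t=27 v=3: → [25,30); WM=26; [20,25) fires=5

9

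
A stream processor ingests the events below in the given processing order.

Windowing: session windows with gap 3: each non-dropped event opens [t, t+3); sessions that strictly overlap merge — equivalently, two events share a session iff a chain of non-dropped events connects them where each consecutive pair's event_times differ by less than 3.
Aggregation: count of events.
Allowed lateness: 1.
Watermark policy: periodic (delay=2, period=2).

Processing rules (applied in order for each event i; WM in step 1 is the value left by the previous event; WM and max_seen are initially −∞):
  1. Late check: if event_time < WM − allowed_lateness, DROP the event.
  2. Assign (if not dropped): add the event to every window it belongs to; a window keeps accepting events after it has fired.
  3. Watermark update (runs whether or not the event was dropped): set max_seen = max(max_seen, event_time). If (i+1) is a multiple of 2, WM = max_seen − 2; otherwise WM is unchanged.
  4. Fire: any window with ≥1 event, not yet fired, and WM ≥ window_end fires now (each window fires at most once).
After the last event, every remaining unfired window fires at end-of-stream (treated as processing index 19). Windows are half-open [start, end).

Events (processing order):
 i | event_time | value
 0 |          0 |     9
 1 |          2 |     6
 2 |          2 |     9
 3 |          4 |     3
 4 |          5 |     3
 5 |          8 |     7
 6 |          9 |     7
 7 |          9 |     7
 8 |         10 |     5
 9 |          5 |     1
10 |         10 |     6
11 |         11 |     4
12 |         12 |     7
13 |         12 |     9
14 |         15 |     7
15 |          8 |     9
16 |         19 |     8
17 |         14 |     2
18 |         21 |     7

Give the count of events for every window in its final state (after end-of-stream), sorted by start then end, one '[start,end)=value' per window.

i=0 t=0 v=9: → [0,3); WM=−∞
i=1 t=2 v=6: → [0,5); WM=0
i=2 t=2 v=9: → [0,5); WM=0
i=3 t=4 v=3: → [0,7); WM=2
i=4 t=5 v=3: → [0,8); WM=2
i=5 t=8 v=7: → [8,11); WM=6
i=6 t=9 v=7: → [8,12); WM=6
i=7 t=9 v=7: → [8,12); WM=7
i=8 t=10 v=5: → [8,13); WM=7
i=9 t=5 v=1: DROP (t<7-1); WM=8
i=10 t=10 v=6: → [8,13); WM=8
i=11 t=11 v=4: → [8,14); WM=9
i=12 t=12 v=7: → [8,15); WM=9
i=13 t=12 v=9: → [8,15); WM=10
i=14 t=15 v=7: → [15,18); WM=10
i=15 t=8 v=9: DROP (t<10-1); WM=13
i=16 t=19 v=8: → [19,22); WM=13
i=17 t=14 v=2: → [8,18); WM=17
i=18 t=21 v=7: → [19,24); WM=17

[0,8)=5 [8,18)=10 [19,24)=2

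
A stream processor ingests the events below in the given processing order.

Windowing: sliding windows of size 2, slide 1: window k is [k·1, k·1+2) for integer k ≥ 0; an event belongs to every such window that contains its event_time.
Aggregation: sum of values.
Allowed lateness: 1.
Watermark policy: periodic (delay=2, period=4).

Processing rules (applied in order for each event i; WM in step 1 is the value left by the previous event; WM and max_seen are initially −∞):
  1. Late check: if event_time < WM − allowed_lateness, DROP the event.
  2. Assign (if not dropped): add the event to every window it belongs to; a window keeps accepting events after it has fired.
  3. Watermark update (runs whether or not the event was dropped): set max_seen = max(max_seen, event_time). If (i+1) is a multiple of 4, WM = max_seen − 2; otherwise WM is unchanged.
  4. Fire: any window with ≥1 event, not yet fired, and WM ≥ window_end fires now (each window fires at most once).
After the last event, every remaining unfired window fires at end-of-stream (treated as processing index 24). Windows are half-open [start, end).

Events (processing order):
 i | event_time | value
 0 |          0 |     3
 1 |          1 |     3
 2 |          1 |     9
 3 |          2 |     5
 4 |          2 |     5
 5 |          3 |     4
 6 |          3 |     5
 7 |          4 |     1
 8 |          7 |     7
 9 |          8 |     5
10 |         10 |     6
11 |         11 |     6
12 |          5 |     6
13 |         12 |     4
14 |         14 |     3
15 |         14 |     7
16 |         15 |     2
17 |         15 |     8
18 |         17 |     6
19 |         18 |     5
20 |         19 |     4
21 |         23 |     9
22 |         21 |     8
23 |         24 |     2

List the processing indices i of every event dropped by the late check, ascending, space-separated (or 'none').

i=0 t=0 v=3: → [0,2); WM=−∞
i=1 t=1 v=3: → [1,3),[0,2); WM=−∞
i=2 t=1 v=9: → [1,3),[0,2); WM=−∞
i=3 t=2 v=5: → [2,4),[1,3); WM=0
i=4 t=2 v=5: → [2,4),[1,3); WM=0
i=5 t=3 v=4: → [3,5),[2,4); WM=0
i=6 t=3 v=5: → [3,5),[2,4); WM=0
i=7 t=4 v=1: → [4,6),[3,5); WM=2; [0,2) fires=15
i=8 t=7 v=7: → [7,9),[6,8); WM=2
i=9 t=8 v=5: → [8,10),[7,9); WM=2
i=10 t=10 v=6: → [10,12),[9,11); WM=2
i=11 t=11 v=6: → [11,13),[10,12); WM=9; [1,3) fires=22 [2,4) fires=19 [3,5) fires=10 [4,6) fires=1 [6,8) fires=7 [7,9) fires=12
i=12 t=5 v=6: DROP (t<9-1); WM=9
i=13 t=12 v=4: → [12,14),[11,13); WM=9
i=14 t=14 v=3: → [14,16),[13,15); WM=9
i=15 t=14 v=7: → [14,16),[13,15); WM=12; [8,10) fires=5 [9,11) fires=6 [10,12) fires=12
i=16 t=15 v=2: → [15,17),[14,16); WM=12
i=17 t=15 v=8: → [15,17),[14,16); WM=12
i=18 t=17 v=6: → [17,19),[16,18); WM=12
i=19 t=18 v=5: → [18,20),[17,19); WM=16; [11,13) fires=10 [12,14) fires=4 [13,15) fires=10 [14,16) fires=20
i=20 t=19 v=4: → [19,21),[18,20); WM=16
i=21 t=23 v=9: → [23,25),[22,24); WM=16
i=22 t=21 v=8: → [21,23),[20,22); WM=16
i=23 t=24 v=2: → [24,26),[23,25); WM=22; [15,17) fires=10 [16,18) fires=6 [17,19) fires=11 [18,20) fires=9 [19,21) fires=4 [20,22) fires=8

12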